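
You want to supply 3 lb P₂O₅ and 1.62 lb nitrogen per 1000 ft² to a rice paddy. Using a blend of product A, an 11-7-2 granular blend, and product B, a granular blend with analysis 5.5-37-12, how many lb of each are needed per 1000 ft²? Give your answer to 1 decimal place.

With a, b = lb per 1000 ft² of product A and product B:
P₂O₅: 0.07·a + 0.37·b = 3
N: 0.11·a + 0.055·b = 1.62
Eliminate a: (row1) − 0.07/0.11·(row2) → 0.335·b = 1.96909, so b = 5.87788.
Back-substitute: a = (3 − 0.37·5.87788) / 0.07 = 11.7883.

11.8 lb product A, 5.9 lb product B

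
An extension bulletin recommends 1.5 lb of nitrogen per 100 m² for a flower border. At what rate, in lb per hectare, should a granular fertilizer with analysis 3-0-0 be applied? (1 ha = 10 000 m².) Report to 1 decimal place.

5000.0 lb of product per hectare

Product per 100 m² = 1.5 / 3% = 50 lb.
Convert to per hectare: 50 × 100 = 5000 lb.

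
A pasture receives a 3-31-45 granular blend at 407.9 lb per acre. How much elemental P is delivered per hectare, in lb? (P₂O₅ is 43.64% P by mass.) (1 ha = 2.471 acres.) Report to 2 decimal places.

P₂O₅ per acre = 407.9 × 31% = 126.449 lb.
Elemental P = 126.449 × 0.4364 = 55.1823 lb per acre.
Convert to per hectare: 55.1823 × 2.471 = 136.356 lb.

136.36 lb P per hectare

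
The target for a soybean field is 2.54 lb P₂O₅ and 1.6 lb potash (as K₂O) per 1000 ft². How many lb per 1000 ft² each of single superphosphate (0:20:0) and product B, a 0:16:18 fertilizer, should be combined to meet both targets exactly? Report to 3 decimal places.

5.589 lb single superphosphate, 8.889 lb product B

Per-1000 ft² balance (a = single superphosphate, b = product B):
P₂O₅: 0.2·a + 0.16·b = 2.54
K₂O: 0·a + 0.18·b = 1.6
Solving simultaneously: a = 5.58889, b = 8.88889.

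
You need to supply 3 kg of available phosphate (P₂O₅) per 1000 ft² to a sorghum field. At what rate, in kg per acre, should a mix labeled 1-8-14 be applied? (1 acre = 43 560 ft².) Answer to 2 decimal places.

1633.50 kg of product per acre

Product per 1000 ft² = 3 / 8% = 37.5 kg.
Convert to per acre: 37.5 × 43.56 = 1633.5 kg.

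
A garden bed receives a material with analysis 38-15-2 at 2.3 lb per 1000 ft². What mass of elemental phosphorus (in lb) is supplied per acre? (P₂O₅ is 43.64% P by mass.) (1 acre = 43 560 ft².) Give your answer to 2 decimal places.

P₂O₅ per 1000 ft² = 2.3 × 15% = 0.345 lb.
Elemental P = 0.345 × 0.4364 = 0.150558 lb per 1000 ft².
Convert to per acre: 0.150558 × 43.56 = 6.55831 lb.

6.56 lb P per acre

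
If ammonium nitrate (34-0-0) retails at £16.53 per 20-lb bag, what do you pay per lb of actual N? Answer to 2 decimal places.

N in bag = 20 × 34% = 6.8 lb.
Cost per lb N = £16.53 / 6.8 = £2.4309.

£2.43 per lb N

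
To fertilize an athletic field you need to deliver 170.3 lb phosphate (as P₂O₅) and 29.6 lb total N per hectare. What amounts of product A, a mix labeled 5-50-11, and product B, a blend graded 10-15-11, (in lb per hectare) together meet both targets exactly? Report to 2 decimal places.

Per-hectare balance (a = product A, b = product B):
P₂O₅: 0.5·a + 0.15·b = 170.3
N: 0.05·a + 0.1·b = 29.6
Solving simultaneously: a = 296.235, b = 147.882.

296.24 lb product A, 147.88 lb product B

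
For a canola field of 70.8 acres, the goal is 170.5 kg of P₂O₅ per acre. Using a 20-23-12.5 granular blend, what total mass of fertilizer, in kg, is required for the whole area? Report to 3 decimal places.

Product per acre = 170.5 / 23% = 741.304 kg.
Total product = 741.304 × 70.8 = 52484.3478 kg.

52484.348 kg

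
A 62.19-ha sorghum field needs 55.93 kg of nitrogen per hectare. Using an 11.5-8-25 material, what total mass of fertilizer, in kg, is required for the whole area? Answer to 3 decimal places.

Product per hectare = 55.93 / 11.5% = 486.348 kg.
Total product = 486.348 × 62.19 = 30245.9713 kg.

30245.971 kg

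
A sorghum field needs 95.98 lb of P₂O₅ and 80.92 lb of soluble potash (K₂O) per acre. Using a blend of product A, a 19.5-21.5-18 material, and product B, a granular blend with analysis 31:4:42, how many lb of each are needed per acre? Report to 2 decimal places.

Per-acre balance (a = product A, b = product B):
P₂O₅: 0.215·a + 0.04·b = 95.98
K₂O: 0.18·a + 0.42·b = 80.92
Eliminate a: (row1) − 0.215/0.18·(row2) → -0.461667·b = -0.674444, so b = 1.46089.
Back-substitute: a = (95.98 − 0.04·1.46089) / 0.215 = 446.147.

446.15 lb product A, 1.46 lb product B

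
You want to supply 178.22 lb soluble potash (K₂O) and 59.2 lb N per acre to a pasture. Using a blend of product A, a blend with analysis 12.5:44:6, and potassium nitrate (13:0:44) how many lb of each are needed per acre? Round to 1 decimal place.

Per-acre balance (a = product A, b = potassium nitrate):
K₂O: 0.06·a + 0.44·b = 178.22
N: 0.125·a + 0.13·b = 59.2
Eliminate a: (row1) − 0.06/0.125·(row2) → 0.3776·b = 149.804, so b = 396.727.
Back-substitute: a = (178.22 − 0.44·396.727) / 0.06 = 61.0042.

61.0 lb product A, 396.7 lb potassium nitrate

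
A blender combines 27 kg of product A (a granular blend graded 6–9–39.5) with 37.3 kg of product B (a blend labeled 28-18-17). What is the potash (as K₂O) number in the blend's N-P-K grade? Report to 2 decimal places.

26.45% K₂O

Total mass = 27 + 37.3 = 64.3 kg.
K₂O mass = 39.5%×27 + 17%×37.3 = 17.006 kg.
% K₂O = 17.006 / 64.3 = 26.4479%.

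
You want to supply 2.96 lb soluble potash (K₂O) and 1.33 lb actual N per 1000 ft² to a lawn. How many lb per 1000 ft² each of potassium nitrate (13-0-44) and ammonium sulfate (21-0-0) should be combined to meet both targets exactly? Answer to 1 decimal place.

6.7 lb potassium nitrate, 2.2 lb ammonium sulfate

With a, b = lb per 1000 ft² of potassium nitrate and ammonium sulfate:
K₂O: 0.44·a + 0·b = 2.96
N: 0.13·a + 0.21·b = 1.33
Eliminate a: (row1) − 0.44/0.13·(row2) → -0.710769·b = -1.54154, so b = 2.16883.
Back-substitute: a = (2.96 − 0·2.16883) / 0.44 = 6.72727.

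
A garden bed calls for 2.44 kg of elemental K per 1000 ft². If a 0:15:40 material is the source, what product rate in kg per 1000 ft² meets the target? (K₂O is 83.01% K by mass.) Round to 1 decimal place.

7.3 kg of product per thousand sq ft

As K₂O: 2.44 / 0.8301 = 2.9394 kg per 1000 ft².
Product per 1000 ft² = 2.9394 / 40% = 7.34851 kg.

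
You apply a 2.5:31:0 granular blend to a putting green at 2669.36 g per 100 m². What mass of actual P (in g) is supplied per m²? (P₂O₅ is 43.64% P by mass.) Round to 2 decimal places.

3.61 g P per sq m

P₂O₅ per 100 m² = 2669.36 × 31% = 827.502 g.
Elemental P = 827.502 × 0.4364 = 361.122 g per 100 m².
Convert to per m²: 361.122 × 0.01 = 3.61122 g.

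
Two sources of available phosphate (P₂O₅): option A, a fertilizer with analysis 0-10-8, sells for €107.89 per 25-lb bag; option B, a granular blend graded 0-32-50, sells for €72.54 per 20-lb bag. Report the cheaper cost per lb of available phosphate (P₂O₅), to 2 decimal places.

€11.33 per lb P₂O₅ (option B)

option A: P₂O₅ per bag = 25 × 10% = 2.5 lb; cost = 107.89 / 2.5 = €43.1560/lb P₂O₅.
option B: P₂O₅ per bag = 20 × 32% = 6.4 lb; cost = 72.54 / 6.4 = €11.3344/lb P₂O₅.
option B is cheaper.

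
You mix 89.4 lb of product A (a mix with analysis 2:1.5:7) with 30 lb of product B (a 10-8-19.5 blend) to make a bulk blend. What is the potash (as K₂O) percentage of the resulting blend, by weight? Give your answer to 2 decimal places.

10.14% K₂O

Total mass = 89.4 + 30 = 119.4 lb.
K₂O mass = 7%×89.4 + 19.5%×30 = 12.108 lb.
% K₂O = 12.108 / 119.4 = 10.1407%.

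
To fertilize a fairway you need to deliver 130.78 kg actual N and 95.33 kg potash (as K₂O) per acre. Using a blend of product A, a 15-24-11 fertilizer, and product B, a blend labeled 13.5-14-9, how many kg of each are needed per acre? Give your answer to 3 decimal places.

814.333 kg product A, 63.926 kg product B

Let a = kg of product A, b = kg of product B (per acre).
N: 0.15·a + 0.135·b = 130.78
K₂O: 0.11·a + 0.09·b = 95.33
Solving simultaneously: a = 814.3333, b = 63.9259.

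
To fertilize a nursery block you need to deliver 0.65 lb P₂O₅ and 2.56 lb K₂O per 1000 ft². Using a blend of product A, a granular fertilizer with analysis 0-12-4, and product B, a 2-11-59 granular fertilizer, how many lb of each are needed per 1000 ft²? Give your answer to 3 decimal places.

Let a = lb of product A, b = lb of product B (per 1000 ft²).
P₂O₅: 0.12·a + 0.11·b = 0.65
K₂O: 0.04·a + 0.59·b = 2.56
Eliminate a: (row1) − 0.12/0.04·(row2) → -1.66·b = -7.03, so b = 4.23494.
Back-substitute: a = (0.65 − 0.11·4.23494) / 0.12 = 1.53464.

1.535 lb product A, 4.235 lb product B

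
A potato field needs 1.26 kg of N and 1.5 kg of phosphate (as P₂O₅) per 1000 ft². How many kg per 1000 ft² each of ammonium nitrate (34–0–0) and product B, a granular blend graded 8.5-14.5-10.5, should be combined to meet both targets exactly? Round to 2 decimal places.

1.12 kg ammonium nitrate, 10.34 kg product B

Per-1000 ft² balance (a = ammonium nitrate, b = product B):
N: 0.34·a + 0.085·b = 1.26
P₂O₅: 0·a + 0.145·b = 1.5
Solving simultaneously: a = 1.11968, b = 10.3448.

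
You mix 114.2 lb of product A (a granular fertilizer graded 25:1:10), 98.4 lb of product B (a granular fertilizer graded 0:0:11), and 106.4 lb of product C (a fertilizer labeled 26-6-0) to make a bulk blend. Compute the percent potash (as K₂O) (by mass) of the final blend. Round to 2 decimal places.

6.97% K₂O

Total mass = 114.2 + 98.4 + 106.4 = 319 lb.
K₂O mass = 10%×114.2 + 11%×98.4 + 0%×106.4 = 22.244 lb.
% K₂O = 22.244 / 319 = 6.97304%.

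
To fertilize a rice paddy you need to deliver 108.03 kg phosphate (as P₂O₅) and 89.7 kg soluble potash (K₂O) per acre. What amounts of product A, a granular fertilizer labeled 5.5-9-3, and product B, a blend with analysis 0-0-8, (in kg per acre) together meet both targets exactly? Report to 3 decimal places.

1200.333 kg product A, 671.125 kg product B

With a, b = kg per acre of product A and product B:
P₂O₅: 0.09·a + 0·b = 108.03
K₂O: 0.03·a + 0.08·b = 89.7
Solving simultaneously: a = 1200.3333, b = 671.125.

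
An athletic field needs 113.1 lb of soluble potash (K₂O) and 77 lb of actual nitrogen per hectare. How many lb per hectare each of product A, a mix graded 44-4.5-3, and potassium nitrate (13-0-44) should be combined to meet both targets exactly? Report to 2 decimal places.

With a, b = lb per hectare of product A and potassium nitrate:
K₂O: 0.03·a + 0.44·b = 113.1
N: 0.44·a + 0.13·b = 77
Eliminate a: (row1) − 0.03/0.44·(row2) → 0.431136·b = 107.85, so b = 250.153.
Back-substitute: a = (113.1 − 0.44·250.153) / 0.03 = 101.091.

101.09 lb product A, 250.15 lb potassium nitrate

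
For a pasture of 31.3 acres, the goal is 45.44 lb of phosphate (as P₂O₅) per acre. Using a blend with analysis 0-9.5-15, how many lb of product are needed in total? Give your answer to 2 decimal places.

Product per acre = 45.44 / 9.5% = 478.316 lb.
Total product = 478.316 × 31.3 = 14971.284 lb.

14971.28 lb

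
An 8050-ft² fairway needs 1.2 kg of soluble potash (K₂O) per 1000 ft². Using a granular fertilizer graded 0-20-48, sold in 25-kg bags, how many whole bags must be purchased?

Product per 1000 ft² = 1.2 / 48% = 2.5 kg.
Total product = 2.5 × 8050 / 1000 = 20.125 kg.
Bags = ⌈20.125 / 25⌉ = 1.

1 bags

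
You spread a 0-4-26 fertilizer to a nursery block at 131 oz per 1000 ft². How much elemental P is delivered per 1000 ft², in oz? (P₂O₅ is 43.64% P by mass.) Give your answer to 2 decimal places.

2.29 oz P per thousand sq ft

P₂O₅ per 1000 ft² = 131 × 4% = 5.24 oz.
Elemental P = 5.24 × 0.4364 = 2.28674 oz per 1000 ft².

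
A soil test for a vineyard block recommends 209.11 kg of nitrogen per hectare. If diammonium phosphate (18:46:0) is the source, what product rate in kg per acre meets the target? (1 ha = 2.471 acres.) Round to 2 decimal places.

Product per hectare = 209.11 / 18% = 1161.72 kg.
Convert to per acre: 1161.72 × 0.404694 = 470.143 kg.

470.14 kg of product per acre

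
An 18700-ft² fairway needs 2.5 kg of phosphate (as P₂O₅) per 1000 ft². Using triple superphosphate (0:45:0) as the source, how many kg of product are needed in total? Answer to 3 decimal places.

Product per 1000 ft² = 2.5 / 45% = 5.55556 kg.
Total product = 5.55556 × 18700 / 1000 = 103.8889 kg.

103.889 kg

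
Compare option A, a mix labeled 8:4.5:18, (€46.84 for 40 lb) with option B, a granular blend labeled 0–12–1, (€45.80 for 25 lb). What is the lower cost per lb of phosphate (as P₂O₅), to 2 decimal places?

option A: P₂O₅ per bag = 40 × 4.5% = 1.8 lb; cost = 46.84 / 1.8 = €26.0222/lb P₂O₅.
option B: P₂O₅ per bag = 25 × 12% = 3 lb; cost = 45.80 / 3 = €15.2667/lb P₂O₅.
option B is cheaper.

€15.27 per lb P₂O₅ (option B)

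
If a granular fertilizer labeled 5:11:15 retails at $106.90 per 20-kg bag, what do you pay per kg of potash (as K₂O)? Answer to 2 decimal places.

K₂O in bag = 20 × 15% = 3 kg.
Cost per kg K₂O = $106.90 / 3 = $35.6333.

$35.63 per kg K₂O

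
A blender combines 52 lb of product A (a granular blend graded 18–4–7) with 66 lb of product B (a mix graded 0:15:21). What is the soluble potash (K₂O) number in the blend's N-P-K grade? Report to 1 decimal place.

Total mass = 52 + 66 = 118 lb.
K₂O mass = 7%×52 + 21%×66 = 17.5 lb.
% K₂O = 17.5 / 118 = 14.8305%.

14.8% K₂O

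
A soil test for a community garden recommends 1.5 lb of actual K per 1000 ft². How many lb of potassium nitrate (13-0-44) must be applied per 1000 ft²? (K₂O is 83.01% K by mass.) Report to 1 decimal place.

As K₂O: 1.5 / 0.8301 = 1.80701 lb per 1000 ft².
Product per 1000 ft² = 1.80701 / 44% = 4.10684 lb.

4.1 lb of product per thousand sq ft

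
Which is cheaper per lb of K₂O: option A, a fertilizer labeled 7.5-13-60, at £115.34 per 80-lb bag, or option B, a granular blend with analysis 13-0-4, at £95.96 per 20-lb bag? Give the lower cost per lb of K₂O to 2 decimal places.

option A: K₂O per bag = 80 × 60% = 48 lb; cost = 115.34 / 48 = £2.4029/lb K₂O.
option B: K₂O per bag = 20 × 4% = 0.8 lb; cost = 95.96 / 0.8 = £119.9500/lb K₂O.
option A is cheaper.

£2.40 per lb K₂O (option A)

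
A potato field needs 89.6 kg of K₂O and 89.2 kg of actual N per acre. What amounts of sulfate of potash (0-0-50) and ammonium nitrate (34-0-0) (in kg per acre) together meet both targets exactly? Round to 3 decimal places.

Per-acre balance (a = sulfate of potash, b = ammonium nitrate):
K₂O: 0.5·a + 0·b = 89.6
N: 0·a + 0.34·b = 89.2
Solving simultaneously: a = 179.2, b = 262.3529.

179.200 kg sulfate of potash, 262.353 kg ammonium nitrate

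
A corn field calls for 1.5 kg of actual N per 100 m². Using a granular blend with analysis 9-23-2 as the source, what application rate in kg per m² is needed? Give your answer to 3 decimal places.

0.167 kg of product per sq m

Product per 100 m² = 1.5 / 9% = 16.6667 kg.
Convert to per m²: 16.6667 × 0.01 = 0.166667 kg.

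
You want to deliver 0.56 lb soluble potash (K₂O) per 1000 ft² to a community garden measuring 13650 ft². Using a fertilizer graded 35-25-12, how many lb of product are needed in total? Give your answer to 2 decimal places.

Product per 1000 ft² = 0.56 / 12% = 4.66667 lb.
Total product = 4.66667 × 13650 / 1000 = 63.7 lb.

63.70 lb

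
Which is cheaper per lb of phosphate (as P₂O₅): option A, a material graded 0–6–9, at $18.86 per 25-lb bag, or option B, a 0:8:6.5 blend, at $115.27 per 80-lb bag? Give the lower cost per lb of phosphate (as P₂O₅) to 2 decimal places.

option A: P₂O₅ per bag = 25 × 6% = 1.5 lb; cost = 18.86 / 1.5 = $12.5733/lb P₂O₅.
option B: P₂O₅ per bag = 80 × 8% = 6.4 lb; cost = 115.27 / 6.4 = $18.0109/lb P₂O₅.
option A is cheaper.

$12.57 per lb P₂O₅ (option A)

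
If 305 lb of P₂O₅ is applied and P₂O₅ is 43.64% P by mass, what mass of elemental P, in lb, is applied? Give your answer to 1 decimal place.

P = 305 × 0.4364 = 133.102 lb.

133.1 lb P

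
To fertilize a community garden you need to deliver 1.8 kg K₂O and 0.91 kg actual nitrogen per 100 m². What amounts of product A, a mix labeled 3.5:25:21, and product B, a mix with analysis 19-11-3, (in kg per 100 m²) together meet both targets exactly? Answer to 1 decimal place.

Per-100 m² balance (a = product A, b = product B):
K₂O: 0.21·a + 0.03·b = 1.8
N: 0.035·a + 0.19·b = 0.91
Eliminate b: (row1) − 0.03/0.19·(row2) → 0.204474·a = 1.65632, so a = 8.10039.
Then b = (0.91 − 0.035·8.10039) / 0.19 = 3.2973.

8.1 kg product A, 3.3 kg product B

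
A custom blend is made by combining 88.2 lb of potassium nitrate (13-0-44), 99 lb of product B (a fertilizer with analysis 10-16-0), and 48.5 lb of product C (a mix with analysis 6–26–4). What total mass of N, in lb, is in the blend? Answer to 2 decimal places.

N mass = 13%×88.2 + 10%×99 + 6%×48.5 = 24.276 lb.

24.28 lb N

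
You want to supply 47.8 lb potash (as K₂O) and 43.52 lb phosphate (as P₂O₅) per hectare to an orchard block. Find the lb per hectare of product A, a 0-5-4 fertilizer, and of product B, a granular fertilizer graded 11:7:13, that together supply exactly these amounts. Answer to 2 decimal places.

With a, b = lb per hectare of product A and product B:
K₂O: 0.04·a + 0.13·b = 47.8
P₂O₅: 0.05·a + 0.07·b = 43.52
Eliminate b: (row1) − 0.13/0.07·(row2) → -0.0528571·a = -33.0229, so a = 624.757.
Then b = (43.52 − 0.05·624.757) / 0.07 = 175.459.

624.76 lb product A, 175.46 lb product B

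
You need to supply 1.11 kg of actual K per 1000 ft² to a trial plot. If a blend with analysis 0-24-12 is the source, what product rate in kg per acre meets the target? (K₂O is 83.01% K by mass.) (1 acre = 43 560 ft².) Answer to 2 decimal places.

485.40 kg of product per acre

As K₂O: 1.11 / 0.8301 = 1.33719 kg per 1000 ft².
Product per 1000 ft² = 1.33719 / 12% = 11.1432 kg.
Convert to per acre: 11.1432 × 43.56 = 485.399 kg.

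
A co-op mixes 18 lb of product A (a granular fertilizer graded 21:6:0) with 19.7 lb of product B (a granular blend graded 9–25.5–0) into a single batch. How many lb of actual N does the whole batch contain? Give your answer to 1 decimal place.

N mass = 21%×18 + 9%×19.7 = 5.553 lb.

5.6 lb N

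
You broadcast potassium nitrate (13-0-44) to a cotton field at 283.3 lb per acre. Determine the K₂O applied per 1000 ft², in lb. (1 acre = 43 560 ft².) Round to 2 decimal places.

K₂O per acre = 283.3 × 44% = 124.652 lb.
Convert to per 1000 ft²: 124.652 × 0.0229568 = 2.86162 lb.

2.86 lb K₂O per thousand sq ft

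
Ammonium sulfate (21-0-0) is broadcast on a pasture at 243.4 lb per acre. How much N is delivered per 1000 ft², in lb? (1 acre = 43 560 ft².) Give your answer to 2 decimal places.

nitrogen per acre = 243.4 × 21% = 51.114 lb.
Convert to per 1000 ft²: 51.114 × 0.0229568 = 1.17342 lb.

1.17 lb N per thousand sq ft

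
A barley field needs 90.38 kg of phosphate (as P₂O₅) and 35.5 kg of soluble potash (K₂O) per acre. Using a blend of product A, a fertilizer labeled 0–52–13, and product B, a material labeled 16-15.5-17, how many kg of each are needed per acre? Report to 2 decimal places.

144.50 kg product A, 98.32 kg product B

Let a = kg of product A, b = kg of product B (per acre).
P₂O₅: 0.52·a + 0.155·b = 90.38
K₂O: 0.13·a + 0.17·b = 35.5
Solving simultaneously: a = 144.4996, b = 98.3238.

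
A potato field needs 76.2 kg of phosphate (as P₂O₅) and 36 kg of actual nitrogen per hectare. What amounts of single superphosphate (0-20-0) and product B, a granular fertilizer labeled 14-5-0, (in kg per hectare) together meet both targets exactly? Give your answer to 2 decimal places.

316.71 kg single superphosphate, 257.14 kg product B

Per-hectare balance (a = single superphosphate, b = product B):
P₂O₅: 0.2·a + 0.05·b = 76.2
N: 0·a + 0.14·b = 36
Solving simultaneously: a = 316.714, b = 257.143.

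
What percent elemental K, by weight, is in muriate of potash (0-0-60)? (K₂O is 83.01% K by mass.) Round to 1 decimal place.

49.8% K

%K = 60 × 0.8301 = 49.806%.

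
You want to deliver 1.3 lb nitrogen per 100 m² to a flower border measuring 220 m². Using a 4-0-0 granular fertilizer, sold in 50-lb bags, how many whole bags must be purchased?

2 bags

Product per 100 m² = 1.3 / 4% = 32.5 lb.
Total product = 32.5 × 220 / 100 = 71.5 lb.
Bags = ⌈71.5 / 50⌉ = 2.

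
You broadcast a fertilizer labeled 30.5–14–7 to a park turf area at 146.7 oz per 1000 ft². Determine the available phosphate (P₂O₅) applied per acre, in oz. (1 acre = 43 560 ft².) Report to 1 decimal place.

P₂O₅ per 1000 ft² = 146.7 × 14% = 20.538 oz.
Convert to per acre: 20.538 × 43.56 = 894.635 oz.

894.6 oz P₂O₅ per acre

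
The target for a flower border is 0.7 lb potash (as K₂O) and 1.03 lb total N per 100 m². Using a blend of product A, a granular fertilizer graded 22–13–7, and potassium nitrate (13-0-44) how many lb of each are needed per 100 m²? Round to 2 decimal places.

With a, b = lb per 100 m² of product A and potassium nitrate:
K₂O: 0.07·a + 0.44·b = 0.7
N: 0.22·a + 0.13·b = 1.03
Eliminate a: (row1) − 0.07/0.22·(row2) → 0.398636·b = 0.372273, so b = 0.933865.
Back-substitute: a = (0.7 − 0.44·0.933865) / 0.07 = 4.12999.

4.13 lb product A, 0.93 lb potassium nitrate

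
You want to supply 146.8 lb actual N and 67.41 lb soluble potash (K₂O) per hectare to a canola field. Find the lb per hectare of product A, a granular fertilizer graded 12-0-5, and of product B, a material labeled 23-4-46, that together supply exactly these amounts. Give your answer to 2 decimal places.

With a, b = lb per hectare of product A and product B:
N: 0.12·a + 0.23·b = 146.8
K₂O: 0.05·a + 0.46·b = 67.41
From row1: a = (146.8 − 0.23·b) / 0.12.
Into row2: 0.05·(146.8 − 0.23·b)/0.12 + 0.46·b = 67.41 → b = 17.1442, a = 1190.474.

1190.47 lb product A, 17.14 lb product B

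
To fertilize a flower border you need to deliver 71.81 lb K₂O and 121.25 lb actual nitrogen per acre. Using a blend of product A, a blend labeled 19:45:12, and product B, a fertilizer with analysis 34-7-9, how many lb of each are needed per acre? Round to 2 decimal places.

569.74 lb product A, 38.23 lb product B

Per-acre balance (a = product A, b = product B):
K₂O: 0.12·a + 0.09·b = 71.81
N: 0.19·a + 0.34·b = 121.25
Eliminate b: (row1) − 0.09/0.34·(row2) → 0.0697059·a = 39.7144, so a = 569.743.
Then b = (121.25 − 0.19·569.743) / 0.34 = 38.2321.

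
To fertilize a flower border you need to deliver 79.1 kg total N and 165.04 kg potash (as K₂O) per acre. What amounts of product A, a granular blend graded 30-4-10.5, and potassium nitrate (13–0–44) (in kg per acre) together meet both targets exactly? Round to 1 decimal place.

112.8 kg product A, 348.2 kg potassium nitrate

Per-acre balance (a = product A, b = potassium nitrate):
N: 0.3·a + 0.13·b = 79.1
K₂O: 0.105·a + 0.44·b = 165.04
Eliminate a: (row1) − 0.3/0.105·(row2) → -1.12714·b = -392.443, so b = 348.175.
Back-substitute: a = (79.1 − 0.13·348.175) / 0.3 = 112.791.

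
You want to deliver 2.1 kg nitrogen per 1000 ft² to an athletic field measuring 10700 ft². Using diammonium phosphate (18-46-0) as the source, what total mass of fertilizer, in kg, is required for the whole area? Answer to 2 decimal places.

124.83 kg

Product per 1000 ft² = 2.1 / 18% = 11.6667 kg.
Total product = 11.6667 × 10700 / 1000 = 124.833 kg.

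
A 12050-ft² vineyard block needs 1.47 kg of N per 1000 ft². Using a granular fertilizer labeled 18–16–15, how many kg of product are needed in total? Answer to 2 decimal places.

98.41 kg

Product per 1000 ft² = 1.47 / 18% = 8.16667 kg.
Total product = 8.16667 × 12050 / 1000 = 98.4083 kg.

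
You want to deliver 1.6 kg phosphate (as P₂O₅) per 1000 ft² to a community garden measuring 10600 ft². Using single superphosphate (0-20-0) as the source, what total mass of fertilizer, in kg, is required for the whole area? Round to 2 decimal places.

84.80 kg

Product per 1000 ft² = 1.6 / 20% = 8 kg.
Total product = 8 × 10600 / 1000 = 84.8 kg.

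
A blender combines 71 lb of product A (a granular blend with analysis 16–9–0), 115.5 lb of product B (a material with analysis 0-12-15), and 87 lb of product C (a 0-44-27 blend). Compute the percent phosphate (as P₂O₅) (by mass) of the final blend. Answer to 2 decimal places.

Total mass = 71 + 115.5 + 87 = 273.5 lb.
P₂O₅ mass = 9%×71 + 12%×115.5 + 44%×87 = 58.53 lb.
% P₂O₅ = 58.53 / 273.5 = 21.4004%.

21.40% P₂O₅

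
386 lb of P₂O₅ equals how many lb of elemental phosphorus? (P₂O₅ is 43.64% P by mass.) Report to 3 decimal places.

P = 386 × 0.4364 = 168.4504 lb.

168.450 lb P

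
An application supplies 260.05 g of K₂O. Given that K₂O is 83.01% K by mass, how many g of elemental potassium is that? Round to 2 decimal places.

215.87 g K

K = 260.05 × 0.8301 = 215.868 g.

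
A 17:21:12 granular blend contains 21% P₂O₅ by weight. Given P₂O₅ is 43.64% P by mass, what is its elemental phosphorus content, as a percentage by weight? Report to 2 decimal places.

9.16% P

%P = 21 × 0.4364 = 9.1644%.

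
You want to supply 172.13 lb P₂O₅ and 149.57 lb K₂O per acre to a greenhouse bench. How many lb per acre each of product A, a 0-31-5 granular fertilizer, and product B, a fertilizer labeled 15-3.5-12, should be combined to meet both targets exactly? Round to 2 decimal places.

435.00 lb product A, 1065.17 lb product B

Per-acre balance (a = product A, b = product B):
P₂O₅: 0.31·a + 0.035·b = 172.13
K₂O: 0.05·a + 0.12·b = 149.57
Solving simultaneously: a = 434.997, b = 1065.168.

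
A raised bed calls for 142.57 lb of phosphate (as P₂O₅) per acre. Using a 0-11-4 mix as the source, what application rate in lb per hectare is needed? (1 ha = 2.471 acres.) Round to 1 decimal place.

3202.6 lb of product per hectare

Product per acre = 142.57 / 11% = 1296.09 lb.
Convert to per hectare: 1296.09 × 2.471 = 3202.64 lb.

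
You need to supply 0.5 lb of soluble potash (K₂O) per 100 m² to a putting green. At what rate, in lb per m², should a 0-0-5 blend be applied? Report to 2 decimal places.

0.10 lb of product per sq m

Product per 100 m² = 0.5 / 5% = 10 lb.
Convert to per m²: 10 × 0.01 = 0.1 lb.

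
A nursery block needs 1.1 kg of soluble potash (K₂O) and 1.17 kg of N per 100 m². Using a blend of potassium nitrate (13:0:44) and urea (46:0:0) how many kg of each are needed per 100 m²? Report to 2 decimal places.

2.50 kg potassium nitrate, 1.84 kg urea

Let a = kg of potassium nitrate, b = kg of urea (per 100 m²).
K₂O: 0.44·a + 0·b = 1.1
N: 0.13·a + 0.46·b = 1.17
Eliminate b: (row1) − 0/0.46·(row2) → 0.44·a = 1.1, so a = 2.5.
Then b = (1.17 − 0.13·2.5) / 0.46 = 1.83696.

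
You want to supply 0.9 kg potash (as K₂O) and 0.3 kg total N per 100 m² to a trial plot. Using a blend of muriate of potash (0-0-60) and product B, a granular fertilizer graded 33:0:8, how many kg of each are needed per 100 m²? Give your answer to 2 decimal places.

1.38 kg muriate of potash, 0.91 kg product B

Per-100 m² balance (a = muriate of potash, b = product B):
K₂O: 0.6·a + 0.08·b = 0.9
N: 0·a + 0.33·b = 0.3
Solving simultaneously: a = 1.37879, b = 0.909091.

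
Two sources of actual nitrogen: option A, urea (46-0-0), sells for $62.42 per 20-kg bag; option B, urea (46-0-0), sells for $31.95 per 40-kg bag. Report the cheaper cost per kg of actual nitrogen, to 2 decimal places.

option A: N per bag = 20 × 46% = 9.2 kg; cost = 62.42 / 9.2 = $6.7848/kg N.
option B: N per bag = 40 × 46% = 18.4 kg; cost = 31.95 / 18.4 = $1.7364/kg N.
option B is cheaper.

$1.74 per kg N (option B)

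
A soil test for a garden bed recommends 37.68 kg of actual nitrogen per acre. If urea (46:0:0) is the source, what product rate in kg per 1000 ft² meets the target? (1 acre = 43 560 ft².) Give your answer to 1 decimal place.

Product per acre = 37.68 / 46% = 81.913 kg.
Convert to per 1000 ft²: 81.913 × 0.0229568 = 1.88046 kg.

1.9 kg of product per thousand sq ft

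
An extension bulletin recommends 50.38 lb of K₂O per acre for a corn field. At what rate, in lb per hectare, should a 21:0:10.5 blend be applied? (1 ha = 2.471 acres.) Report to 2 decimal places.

1185.61 lb of product per hectare

Product per acre = 50.38 / 10.5% = 479.81 lb.
Convert to per hectare: 479.81 × 2.471 = 1185.609 lb.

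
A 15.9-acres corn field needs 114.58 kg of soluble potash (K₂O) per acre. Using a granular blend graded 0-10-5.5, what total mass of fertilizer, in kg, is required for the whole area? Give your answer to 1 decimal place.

Product per acre = 114.58 / 5.5% = 2083.27 kg.
Total product = 2083.27 × 15.9 = 33124.04 kg.

33124.0 kg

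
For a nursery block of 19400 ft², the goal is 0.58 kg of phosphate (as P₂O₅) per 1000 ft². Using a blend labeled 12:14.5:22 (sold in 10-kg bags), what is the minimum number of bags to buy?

8 bags

Product per 1000 ft² = 0.58 / 14.5% = 4 kg.
Total product = 4 × 19400 / 1000 = 77.6 kg.
Bags = ⌈77.6 / 10⌉ = 8.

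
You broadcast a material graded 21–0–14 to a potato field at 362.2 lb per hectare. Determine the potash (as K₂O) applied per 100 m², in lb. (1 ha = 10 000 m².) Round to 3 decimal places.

K₂O per hectare = 362.2 × 14% = 50.708 lb.
Convert to per 100 m²: 50.708 × 0.01 = 0.50708 lb.

0.507 lb K₂O per hundred sq m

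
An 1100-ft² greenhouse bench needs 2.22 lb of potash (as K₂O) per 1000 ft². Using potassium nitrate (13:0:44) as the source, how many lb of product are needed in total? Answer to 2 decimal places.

5.55 lb

Product per 1000 ft² = 2.22 / 44% = 5.04545 lb.
Total product = 5.04545 × 1100 / 1000 = 5.55 lb.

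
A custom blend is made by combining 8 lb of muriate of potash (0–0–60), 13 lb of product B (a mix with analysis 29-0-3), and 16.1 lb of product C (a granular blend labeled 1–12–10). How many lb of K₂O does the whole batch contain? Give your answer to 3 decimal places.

K₂O mass = 60%×8 + 3%×13 + 10%×16.1 = 6.8 lb.

6.800 lb K₂O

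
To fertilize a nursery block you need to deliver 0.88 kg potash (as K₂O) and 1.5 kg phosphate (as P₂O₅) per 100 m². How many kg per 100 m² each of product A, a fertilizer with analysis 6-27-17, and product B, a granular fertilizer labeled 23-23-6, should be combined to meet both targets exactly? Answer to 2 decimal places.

Per-100 m² balance (a = product A, b = product B):
K₂O: 0.17·a + 0.06·b = 0.88
P₂O₅: 0.27·a + 0.23·b = 1.5
Eliminate b: (row1) − 0.06/0.23·(row2) → 0.0995652·a = 0.488696, so a = 4.9083.
Then b = (1.5 − 0.27·4.9083) / 0.23 = 0.759825.

4.91 kg product A, 0.76 kg product B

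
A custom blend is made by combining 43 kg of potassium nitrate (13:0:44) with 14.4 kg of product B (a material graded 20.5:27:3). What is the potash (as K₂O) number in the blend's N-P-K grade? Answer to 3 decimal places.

33.714% K₂O

Total mass = 43 + 14.4 = 57.4 kg.
K₂O mass = 44%×43 + 3%×14.4 = 19.352 kg.
% K₂O = 19.352 / 57.4 = 33.7143%.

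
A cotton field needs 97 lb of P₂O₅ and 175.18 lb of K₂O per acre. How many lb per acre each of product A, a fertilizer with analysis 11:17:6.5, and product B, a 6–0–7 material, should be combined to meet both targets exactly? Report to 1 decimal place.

Per-acre balance (a = product A, b = product B):
P₂O₅: 0.17·a + 0·b = 97
K₂O: 0.065·a + 0.07·b = 175.18
Solving simultaneously: a = 570.588, b = 1972.74.

570.6 lb product A, 1972.7 lb product B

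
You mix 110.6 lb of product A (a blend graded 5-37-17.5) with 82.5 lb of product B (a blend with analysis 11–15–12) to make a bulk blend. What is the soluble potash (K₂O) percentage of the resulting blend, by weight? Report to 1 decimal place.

15.2% K₂O

Total mass = 110.6 + 82.5 = 193.1 lb.
K₂O mass = 17.5%×110.6 + 12%×82.5 = 29.255 lb.
% K₂O = 29.255 / 193.1 = 15.1502%.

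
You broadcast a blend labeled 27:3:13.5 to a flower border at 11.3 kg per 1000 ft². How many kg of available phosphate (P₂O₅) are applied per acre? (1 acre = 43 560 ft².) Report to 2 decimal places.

14.77 kg P₂O₅ per acre

P₂O₅ per 1000 ft² = 11.3 × 3% = 0.339 kg.
Convert to per acre: 0.339 × 43.56 = 14.7668 kg.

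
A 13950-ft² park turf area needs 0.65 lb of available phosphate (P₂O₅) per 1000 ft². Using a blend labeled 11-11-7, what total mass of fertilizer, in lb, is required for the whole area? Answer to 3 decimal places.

Product per 1000 ft² = 0.65 / 11% = 5.90909 lb.
Total product = 5.90909 × 13950 / 1000 = 82.4318 lb.

82.432 lb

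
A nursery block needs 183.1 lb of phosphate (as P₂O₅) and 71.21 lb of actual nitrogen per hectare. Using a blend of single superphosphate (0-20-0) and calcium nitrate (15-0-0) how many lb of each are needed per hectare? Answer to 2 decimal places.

915.50 lb single superphosphate, 474.73 lb calcium nitrate

Per-hectare balance (a = single superphosphate, b = calcium nitrate):
P₂O₅: 0.2·a + 0·b = 183.1
N: 0·a + 0.15·b = 71.21
Solving simultaneously: a = 915.5, b = 474.733.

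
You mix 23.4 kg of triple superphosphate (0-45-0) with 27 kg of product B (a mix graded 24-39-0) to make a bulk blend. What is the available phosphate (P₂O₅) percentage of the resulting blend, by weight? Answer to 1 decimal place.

41.8% P₂O₅

Total mass = 23.4 + 27 = 50.4 kg.
P₂O₅ mass = 45%×23.4 + 39%×27 = 21.06 kg.
% P₂O₅ = 21.06 / 50.4 = 41.7857%.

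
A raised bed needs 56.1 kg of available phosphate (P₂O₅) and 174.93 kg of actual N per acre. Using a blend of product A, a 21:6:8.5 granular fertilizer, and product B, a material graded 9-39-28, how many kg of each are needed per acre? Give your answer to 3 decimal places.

825.800 kg product A, 16.800 kg product B

Let a = kg of product A, b = kg of product B (per acre).
P₂O₅: 0.06·a + 0.39·b = 56.1
N: 0.21·a + 0.09·b = 174.93
From row1: a = (56.1 − 0.39·b) / 0.06.
Into row2: 0.21·(56.1 − 0.39·b)/0.06 + 0.09·b = 174.93 → b = 16.8, a = 825.8.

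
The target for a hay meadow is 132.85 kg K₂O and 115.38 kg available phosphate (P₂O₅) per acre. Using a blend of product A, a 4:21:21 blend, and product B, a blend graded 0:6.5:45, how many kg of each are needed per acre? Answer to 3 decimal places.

Per-acre balance (a = product A, b = product B):
K₂O: 0.21·a + 0.45·b = 132.85
P₂O₅: 0.21·a + 0.065·b = 115.38
Eliminate b: (row1) − 0.45/0.065·(row2) → -1.24385·a = -665.935, so a = 535.3834.
Then b = (115.38 − 0.21·535.3834) / 0.065 = 45.3766.

535.383 kg product A, 45.377 kg product B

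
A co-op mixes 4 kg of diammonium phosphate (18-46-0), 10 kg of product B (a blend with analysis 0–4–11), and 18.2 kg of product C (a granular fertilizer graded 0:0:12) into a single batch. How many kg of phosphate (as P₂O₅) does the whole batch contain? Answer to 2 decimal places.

2.24 kg P₂O₅

P₂O₅ mass = 46%×4 + 4%×10 + 0%×18.2 = 2.24 kg.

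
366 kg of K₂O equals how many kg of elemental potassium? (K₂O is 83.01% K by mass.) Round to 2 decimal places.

303.82 kg K

K = 366 × 0.8301 = 303.817 kg.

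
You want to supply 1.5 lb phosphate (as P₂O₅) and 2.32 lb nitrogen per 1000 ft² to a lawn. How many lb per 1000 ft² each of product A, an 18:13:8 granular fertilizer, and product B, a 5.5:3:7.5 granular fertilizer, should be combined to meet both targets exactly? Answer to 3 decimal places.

7.371 lb product A, 18.057 lb product B

With a, b = lb per 1000 ft² of product A and product B:
P₂O₅: 0.13·a + 0.03·b = 1.5
N: 0.18·a + 0.055·b = 2.32
From row1: a = (1.5 − 0.03·b) / 0.13.
Into row2: 0.18·(1.5 − 0.03·b)/0.13 + 0.055·b = 2.32 → b = 18.0571, a = 7.37143.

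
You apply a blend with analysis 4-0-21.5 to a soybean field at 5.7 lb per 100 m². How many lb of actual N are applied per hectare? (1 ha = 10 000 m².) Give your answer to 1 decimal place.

nitrogen per 100 m² = 5.7 × 4% = 0.228 lb.
Convert to per hectare: 0.228 × 100 = 22.8 lb.

22.8 lb N per hectare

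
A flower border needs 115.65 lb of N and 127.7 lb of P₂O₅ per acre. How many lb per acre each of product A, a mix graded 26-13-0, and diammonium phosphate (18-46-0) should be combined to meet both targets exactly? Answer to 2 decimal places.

314.06 lb product A, 188.85 lb diammonium phosphate

With a, b = lb per acre of product A and diammonium phosphate:
N: 0.26·a + 0.18·b = 115.65
P₂O₅: 0.13·a + 0.46·b = 127.7
Solving simultaneously: a = 314.064, b = 188.851.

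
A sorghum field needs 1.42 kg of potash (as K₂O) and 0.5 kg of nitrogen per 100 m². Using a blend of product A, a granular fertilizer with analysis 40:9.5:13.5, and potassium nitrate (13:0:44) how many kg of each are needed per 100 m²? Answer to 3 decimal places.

With a, b = kg per 100 m² of product A and potassium nitrate:
K₂O: 0.135·a + 0.44·b = 1.42
N: 0.4·a + 0.13·b = 0.5
Solving simultaneously: a = 0.223414, b = 3.15873.

0.223 kg product A, 3.159 kg potassium nitrate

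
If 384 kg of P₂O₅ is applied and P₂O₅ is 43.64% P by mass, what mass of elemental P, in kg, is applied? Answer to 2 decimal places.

167.58 kg P

P = 384 × 0.4364 = 167.578 kg.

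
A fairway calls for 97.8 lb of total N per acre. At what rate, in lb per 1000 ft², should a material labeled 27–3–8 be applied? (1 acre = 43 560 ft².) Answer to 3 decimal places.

Product per acre = 97.8 / 27% = 362.222 lb.
Convert to per 1000 ft²: 362.222 × 0.0229568 = 8.31548 lb.

8.315 lb of product per thousand sq ft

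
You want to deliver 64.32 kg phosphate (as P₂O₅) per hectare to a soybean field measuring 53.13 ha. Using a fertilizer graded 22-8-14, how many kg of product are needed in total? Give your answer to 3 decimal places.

42716.520 kg

Product per hectare = 64.32 / 8% = 804 kg.
Total product = 804 × 53.13 = 42716.52 kg.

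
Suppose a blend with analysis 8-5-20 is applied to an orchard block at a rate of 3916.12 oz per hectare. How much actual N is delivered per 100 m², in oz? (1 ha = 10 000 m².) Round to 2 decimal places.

3.13 oz N per hundred sq m

nitrogen per hectare = 3916.12 × 8% = 313.29 oz.
Convert to per 100 m²: 313.29 × 0.01 = 3.1329 oz.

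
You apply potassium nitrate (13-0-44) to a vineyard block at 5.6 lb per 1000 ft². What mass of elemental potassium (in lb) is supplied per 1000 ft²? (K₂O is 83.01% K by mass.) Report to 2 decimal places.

K₂O per 1000 ft² = 5.6 × 44% = 2.464 lb.
Elemental K = 2.464 × 0.8301 = 2.04537 lb per 1000 ft².

2.05 lb K per thousand sq ft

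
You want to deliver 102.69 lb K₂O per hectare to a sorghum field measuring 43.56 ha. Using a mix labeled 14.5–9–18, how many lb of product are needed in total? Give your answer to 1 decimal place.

24851.0 lb

Product per hectare = 102.69 / 18% = 570.5 lb.
Total product = 570.5 × 43.56 = 24850.98 lb.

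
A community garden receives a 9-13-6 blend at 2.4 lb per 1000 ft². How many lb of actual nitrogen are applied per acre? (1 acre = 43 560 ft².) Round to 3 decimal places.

9.409 lb N per acre

nitrogen per 1000 ft² = 2.4 × 9% = 0.216 lb.
Convert to per acre: 0.216 × 43.56 = 9.40896 lb.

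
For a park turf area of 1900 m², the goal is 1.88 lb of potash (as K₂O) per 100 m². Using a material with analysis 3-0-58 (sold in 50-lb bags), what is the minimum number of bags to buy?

2 bags

Product per 100 m² = 1.88 / 58% = 3.24138 lb.
Total product = 3.24138 × 1900 / 100 = 61.5862 lb.
Bags = ⌈61.5862 / 50⌉ = 2.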